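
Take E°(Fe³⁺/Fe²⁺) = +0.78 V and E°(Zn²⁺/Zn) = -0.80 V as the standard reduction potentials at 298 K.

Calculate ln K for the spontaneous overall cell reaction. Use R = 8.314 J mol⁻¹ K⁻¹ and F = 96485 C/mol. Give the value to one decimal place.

Cathode: Fe³⁺/Fe²⁺; anode: Zn²⁺/Zn. E°cell = (+0.78) − (-0.80) = +1.58 V, with n = 2.
ΔG° = −nFE° = −RT ln K, so ln K = nFE°/(RT) = (2)(96485)(+1.58) / ((8.314)(298)) = 123.061.

123.1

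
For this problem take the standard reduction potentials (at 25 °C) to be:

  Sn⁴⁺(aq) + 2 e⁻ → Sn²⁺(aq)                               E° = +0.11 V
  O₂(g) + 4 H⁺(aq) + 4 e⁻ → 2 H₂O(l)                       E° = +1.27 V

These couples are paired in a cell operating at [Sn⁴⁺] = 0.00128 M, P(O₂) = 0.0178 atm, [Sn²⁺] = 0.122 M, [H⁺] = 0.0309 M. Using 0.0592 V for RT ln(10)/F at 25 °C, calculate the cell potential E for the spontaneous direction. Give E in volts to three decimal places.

O₂/H₂O is the cathode (higher E°), Sn⁴⁺/Sn²⁺ the anode: E°cell = +1.27 − (+0.11) = +1.16 V, n = 4.
Overall: O₂(g) + 4 H⁺(aq) + 2 Sn²⁺(aq) → 2 H₂O(l) + 2 Sn⁴⁺(aq)
Q = [Sn⁴⁺]^2 / (P(O₂)·[H⁺]^4·[Sn²⁺]^2); log Q = 3.831.
E = E° − (0.0592/n) log Q = +1.16 − (0.0592/4)(3.831) = +1.103 V.

+1.103 V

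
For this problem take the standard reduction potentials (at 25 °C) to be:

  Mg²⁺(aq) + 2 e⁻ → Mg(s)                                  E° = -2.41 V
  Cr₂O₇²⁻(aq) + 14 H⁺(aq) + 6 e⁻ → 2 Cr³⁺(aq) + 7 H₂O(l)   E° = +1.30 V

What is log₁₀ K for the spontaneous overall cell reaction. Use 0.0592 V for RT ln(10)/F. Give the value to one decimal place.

376.0

Cathode: Cr₂O₇²⁻/Cr³⁺; anode: Mg²⁺/Mg. E°cell = +3.71 V, n = 6.
log K = nE°cell / 0.0592 = (6)(+3.71) / 0.0592 = 376.0.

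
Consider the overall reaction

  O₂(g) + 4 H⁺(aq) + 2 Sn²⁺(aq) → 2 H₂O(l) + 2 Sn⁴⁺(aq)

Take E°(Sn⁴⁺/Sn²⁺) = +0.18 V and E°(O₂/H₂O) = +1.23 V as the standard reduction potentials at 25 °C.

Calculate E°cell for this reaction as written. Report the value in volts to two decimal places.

+1.05 V

The O₂/H₂O couple has the higher reduction potential, so it is the cathode; Sn⁴⁺/Sn²⁺ is oxidised at the anode.
E°cell = E°(cathode) − E°(anode) = (+1.23) − (+0.18) = +1.05 V.
Since E°cell > 0, the reaction is spontaneous under standard conditions.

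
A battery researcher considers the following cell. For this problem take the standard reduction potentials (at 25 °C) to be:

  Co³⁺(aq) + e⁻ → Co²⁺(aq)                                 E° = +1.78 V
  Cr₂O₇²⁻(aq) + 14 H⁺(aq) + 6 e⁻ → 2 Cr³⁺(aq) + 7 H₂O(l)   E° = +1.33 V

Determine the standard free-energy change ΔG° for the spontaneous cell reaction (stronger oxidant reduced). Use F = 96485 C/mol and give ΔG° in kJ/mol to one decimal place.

Co³⁺/Co²⁺ (E° = +1.78 V) is the cathode; Cr₂O₇²⁻/Cr³⁺ (E° = +1.33 V) is the anode, so E°cell = +0.45 V.
Balancing electrons gives n = 6 (lcm of 1 and 6).
ΔG° = −nFE° = −(6)(96485)(+0.45) = -260,510 J = -260.5 kJ/mol.

-260.5 kJ/mol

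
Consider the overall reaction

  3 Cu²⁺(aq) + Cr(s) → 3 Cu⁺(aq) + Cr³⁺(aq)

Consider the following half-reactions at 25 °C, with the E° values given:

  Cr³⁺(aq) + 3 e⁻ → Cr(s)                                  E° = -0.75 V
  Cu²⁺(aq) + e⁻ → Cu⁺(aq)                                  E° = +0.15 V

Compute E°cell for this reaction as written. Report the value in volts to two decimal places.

+0.90 V

The Cu²⁺/Cu⁺ couple has the higher reduction potential, so it is the cathode; Cr³⁺/Cr is oxidised at the anode.
E°cell = E°(cathode) − E°(anode) = (+0.15) − (-0.75) = +0.90 V.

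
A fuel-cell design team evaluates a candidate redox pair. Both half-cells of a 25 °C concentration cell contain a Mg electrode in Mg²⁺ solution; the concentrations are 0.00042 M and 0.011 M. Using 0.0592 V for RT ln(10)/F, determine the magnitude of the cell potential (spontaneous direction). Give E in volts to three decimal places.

+0.042 V

For a concentration cell E°cell = 0. The 0.011 M side is the cathode (reduction is favoured where [Mg²⁺] is higher).
With n = 2, E = −(0.0592/2) log([Mg²⁺]ₐₙ/[Mg²⁺]꜀ₐₜ) = −(0.0592/2) log(0.00042/0.011) = −(0.0592/2)(-1.418) = +0.042 V.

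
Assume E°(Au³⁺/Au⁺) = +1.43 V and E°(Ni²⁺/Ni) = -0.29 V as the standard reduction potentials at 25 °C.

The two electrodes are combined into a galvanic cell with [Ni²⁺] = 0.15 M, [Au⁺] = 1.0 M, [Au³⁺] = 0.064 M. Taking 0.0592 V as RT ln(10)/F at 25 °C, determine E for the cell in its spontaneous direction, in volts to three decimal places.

Au³⁺/Au⁺ is the cathode (higher E°), Ni²⁺/Ni the anode: E°cell = +1.43 − (-0.29) = +1.72 V, n = 2.
Overall: Au³⁺(aq) + Ni(s) → Au⁺(aq) + Ni²⁺(aq)
Q = [Au⁺]·[Ni²⁺] / ([Au³⁺]); log Q = 0.370.
E = E° − (0.0592/n) log Q = +1.72 − (0.0592/2)(0.370) = +1.709 V.

+1.709 V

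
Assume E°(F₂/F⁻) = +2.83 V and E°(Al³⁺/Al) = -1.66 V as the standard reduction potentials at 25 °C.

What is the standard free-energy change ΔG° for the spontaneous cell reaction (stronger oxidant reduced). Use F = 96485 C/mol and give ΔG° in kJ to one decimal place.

F₂/F⁻ (E° = +2.83 V) is the cathode; Al³⁺/Al (E° = -1.66 V) is the anode, so E°cell = +4.49 V.
Balancing electrons gives n = 6 (lcm of 2 and 3).
ΔG° = −nFE° = −(6)(96485)(+4.49) = -2,599,306 J = -2599.3 kJ.

-2599.3 kJ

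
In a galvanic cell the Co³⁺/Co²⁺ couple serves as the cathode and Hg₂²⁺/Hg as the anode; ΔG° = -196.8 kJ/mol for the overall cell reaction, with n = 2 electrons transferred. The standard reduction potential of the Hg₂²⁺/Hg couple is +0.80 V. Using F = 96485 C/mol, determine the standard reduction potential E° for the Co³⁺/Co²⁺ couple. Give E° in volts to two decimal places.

E°cell = −ΔG°/(nF) = −(-196.8×10³)/((2)(96485)) = +1.020 V.
Since Co³⁺/Co²⁺ is the cathode and Hg₂²⁺/Hg the anode, E°cell = E°(Co³⁺/Co²⁺) − E°(Hg₂²⁺/Hg).
So E°(Co³⁺/Co²⁺) = E°cell + E°(Hg₂²⁺/Hg) = +1.020 + (+0.80) = +1.82 V.

+1.82 V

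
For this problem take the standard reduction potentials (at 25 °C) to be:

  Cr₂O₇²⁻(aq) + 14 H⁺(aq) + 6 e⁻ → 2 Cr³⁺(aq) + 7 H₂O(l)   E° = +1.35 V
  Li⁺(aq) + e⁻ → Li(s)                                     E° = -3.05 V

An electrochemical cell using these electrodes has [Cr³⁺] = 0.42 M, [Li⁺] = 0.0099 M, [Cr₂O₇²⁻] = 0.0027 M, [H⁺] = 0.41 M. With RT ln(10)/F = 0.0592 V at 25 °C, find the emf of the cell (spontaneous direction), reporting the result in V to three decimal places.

Cr₂O₇²⁻/Cr³⁺ is the cathode (higher E°), Li⁺/Li the anode: E°cell = +1.35 − (-3.05) = +4.40 V, n = 6.
Overall: Cr₂O₇²⁻(aq) + 14 H⁺(aq) + 6 Li(s) → 2 Cr³⁺(aq) + 7 H₂O(l) + 6 Li⁺(aq)
Q = [Cr³⁺]^2·[Li⁺]^6 / ([Cr₂O₇²⁻]·[H⁺]^14); log Q = -4.790.
E = E° − (0.0592/n) log Q = +4.40 − (0.0592/6)(-4.790) = +4.447 V.

+4.447 V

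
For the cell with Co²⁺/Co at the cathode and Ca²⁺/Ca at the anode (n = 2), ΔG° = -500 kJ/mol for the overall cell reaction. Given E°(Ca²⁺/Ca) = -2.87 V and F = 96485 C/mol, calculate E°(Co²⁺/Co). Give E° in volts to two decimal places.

E°cell = −ΔG°/(nF) = −(-500×10³)/((2)(96485)) = +2.591 V.
Since Co²⁺/Co is the cathode and Ca²⁺/Ca the anode, E°cell = E°(Co²⁺/Co) − E°(Ca²⁺/Ca).
So E°(Co²⁺/Co) = E°cell + E°(Ca²⁺/Ca) = +2.591 + (-2.87) = -0.28 V.

-0.28 V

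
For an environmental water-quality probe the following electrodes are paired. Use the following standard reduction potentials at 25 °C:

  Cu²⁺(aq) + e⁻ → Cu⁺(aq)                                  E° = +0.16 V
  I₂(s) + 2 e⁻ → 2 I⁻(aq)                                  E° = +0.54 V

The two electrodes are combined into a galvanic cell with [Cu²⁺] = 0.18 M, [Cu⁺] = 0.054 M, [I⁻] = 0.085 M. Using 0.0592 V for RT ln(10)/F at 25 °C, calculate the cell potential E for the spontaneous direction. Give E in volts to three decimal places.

I₂/I⁻ is the cathode (higher E°), Cu²⁺/Cu⁺ the anode: E°cell = +0.54 − (+0.16) = +0.38 V, n = 2.
Overall: I₂(s) + 2 Cu⁺(aq) → 2 I⁻(aq) + 2 Cu²⁺(aq)
Q = [I⁻]^2·[Cu²⁺]^2 / ([Cu⁺]^2); log Q = -1.095.
E = E° − (0.0592/n) log Q = +0.38 − (0.0592/2)(-1.095) = +0.412 V.

+0.412 V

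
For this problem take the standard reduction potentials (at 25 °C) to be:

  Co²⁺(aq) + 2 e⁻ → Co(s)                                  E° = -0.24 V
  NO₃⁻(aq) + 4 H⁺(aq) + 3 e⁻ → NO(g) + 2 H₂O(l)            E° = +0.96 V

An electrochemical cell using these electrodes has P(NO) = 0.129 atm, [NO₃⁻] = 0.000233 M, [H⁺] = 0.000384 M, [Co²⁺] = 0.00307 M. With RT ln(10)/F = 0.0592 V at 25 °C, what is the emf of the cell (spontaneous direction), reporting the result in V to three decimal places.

NO₃⁻/NO is the cathode (higher E°), Co²⁺/Co the anode: E°cell = +0.96 − (-0.24) = +1.20 V, n = 6.
Overall: 2 NO₃⁻(aq) + 8 H⁺(aq) + 3 Co(s) → 2 NO(g) + 4 H₂O(l) + 3 Co²⁺(aq)
Q = P(NO)^2·[Co²⁺]^3 / ([NO₃⁻]^2·[H⁺]^8); log Q = 25.273.
E = E° − (0.0592/n) log Q = +1.20 − (0.0592/6)(25.273) = +0.951 V.

+0.951 V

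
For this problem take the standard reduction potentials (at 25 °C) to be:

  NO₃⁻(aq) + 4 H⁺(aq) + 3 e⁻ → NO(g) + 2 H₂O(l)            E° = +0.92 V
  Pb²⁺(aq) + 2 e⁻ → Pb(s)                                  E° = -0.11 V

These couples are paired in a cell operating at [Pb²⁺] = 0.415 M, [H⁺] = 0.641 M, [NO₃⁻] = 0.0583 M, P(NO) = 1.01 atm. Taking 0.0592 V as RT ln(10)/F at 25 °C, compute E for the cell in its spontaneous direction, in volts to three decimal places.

+1.002 V

NO₃⁻/NO is the cathode (higher E°), Pb²⁺/Pb the anode: E°cell = +0.92 − (-0.11) = +1.03 V, n = 6.
Overall: 2 NO₃⁻(aq) + 8 H⁺(aq) + 3 Pb(s) → 2 NO(g) + 4 H₂O(l) + 3 Pb²⁺(aq)
Q = P(NO)^2·[Pb²⁺]^3 / ([NO₃⁻]^2·[H⁺]^8); log Q = 2.877.
E = E° − (0.0592/n) log Q = +1.03 − (0.0592/6)(2.877) = +1.002 V.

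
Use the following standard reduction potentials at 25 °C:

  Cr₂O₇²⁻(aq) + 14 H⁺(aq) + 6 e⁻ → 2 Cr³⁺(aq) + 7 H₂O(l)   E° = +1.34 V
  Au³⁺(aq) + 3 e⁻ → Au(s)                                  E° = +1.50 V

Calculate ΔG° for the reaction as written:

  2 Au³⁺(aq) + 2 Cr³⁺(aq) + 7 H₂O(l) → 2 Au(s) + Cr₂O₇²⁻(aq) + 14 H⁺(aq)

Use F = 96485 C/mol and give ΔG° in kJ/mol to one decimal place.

As written, Au³⁺/Au is reduced (cathode) and Cr₂O₇²⁻/Cr³⁺ is oxidised (anode), so E°cell = (+1.50) − (+1.34) = +0.16 V.
Balancing electrons gives n = 6.
ΔG° = −nFE° = −(6)(96485)(+0.16) = -92,626 J = -92.6 kJ/mol.

-92.6 kJ/mol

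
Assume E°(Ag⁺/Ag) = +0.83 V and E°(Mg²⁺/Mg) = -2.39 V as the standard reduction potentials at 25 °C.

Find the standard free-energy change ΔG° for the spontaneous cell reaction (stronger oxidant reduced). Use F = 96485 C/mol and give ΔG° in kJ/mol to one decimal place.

-621.4 kJ/mol

Ag⁺/Ag (E° = +0.83 V) is the cathode; Mg²⁺/Mg (E° = -2.39 V) is the anode, so E°cell = +3.22 V.
Balancing electrons gives n = 2 (lcm of 1 and 2).
ΔG° = −nFE° = −(2)(96485)(+3.22) = -621,363 J = -621.4 kJ/mol.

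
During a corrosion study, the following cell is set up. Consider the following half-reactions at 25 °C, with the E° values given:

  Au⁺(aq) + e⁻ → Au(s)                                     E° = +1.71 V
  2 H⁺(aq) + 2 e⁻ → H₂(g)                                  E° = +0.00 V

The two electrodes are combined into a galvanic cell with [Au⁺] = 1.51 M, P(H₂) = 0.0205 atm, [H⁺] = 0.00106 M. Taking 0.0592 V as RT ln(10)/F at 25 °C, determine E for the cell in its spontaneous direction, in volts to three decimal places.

+1.847 V

Au⁺/Au is the cathode (higher E°), H⁺/H₂ the anode: E°cell = +1.71 − (+0.00) = +1.71 V, n = 2.
Overall: 2 Au⁺(aq) + H₂(g) → 2 Au(s) + 2 H⁺(aq)
Q = [H⁺]^2 / ([Au⁺]^2·P(H₂)); log Q = -4.619.
E = E° − (0.0592/n) log Q = +1.71 − (0.0592/2)(-4.619) = +1.847 V.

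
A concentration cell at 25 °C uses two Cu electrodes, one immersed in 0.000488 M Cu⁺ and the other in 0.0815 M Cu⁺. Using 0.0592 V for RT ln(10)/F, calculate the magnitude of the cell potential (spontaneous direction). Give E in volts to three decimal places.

+0.132 V

For a concentration cell E°cell = 0. The 0.0815 M side is the cathode (reduction is favoured where [Cu⁺] is higher).
With n = 1, E = −(0.0592/1) log([Cu⁺]ₐₙ/[Cu⁺]꜀ₐₜ) = −(0.0592/1) log(0.000488/0.0815) = −(0.0592/1)(-2.223) = +0.132 V.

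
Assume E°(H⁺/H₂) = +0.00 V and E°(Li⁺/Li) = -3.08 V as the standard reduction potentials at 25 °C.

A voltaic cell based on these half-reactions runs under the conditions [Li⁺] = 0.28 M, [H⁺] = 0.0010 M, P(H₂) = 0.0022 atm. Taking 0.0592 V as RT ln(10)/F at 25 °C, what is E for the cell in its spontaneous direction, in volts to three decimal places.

+3.014 V

H⁺/H₂ is the cathode (higher E°), Li⁺/Li the anode: E°cell = +0.00 − (-3.08) = +3.08 V, n = 2.
Overall: 2 H⁺(aq) + 2 Li(s) → H₂(g) + 2 Li⁺(aq)
Q = P(H₂)·[Li⁺]^2 / ([H⁺]^2); log Q = 2.237.
E = E° − (0.0592/n) log Q = +3.08 − (0.0592/2)(2.237) = +3.014 V.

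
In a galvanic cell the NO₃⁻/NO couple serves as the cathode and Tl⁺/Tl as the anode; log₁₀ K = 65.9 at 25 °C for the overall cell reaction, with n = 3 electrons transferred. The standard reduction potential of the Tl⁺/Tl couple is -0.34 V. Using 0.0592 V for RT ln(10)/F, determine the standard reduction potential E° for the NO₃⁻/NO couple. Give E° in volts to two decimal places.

+0.96 V

E°cell = (0.0592/n)·log K = (0.0592/3)(65.9) = +1.300 V.
Since NO₃⁻/NO is the cathode and Tl⁺/Tl the anode, E°cell = E°(NO₃⁻/NO) − E°(Tl⁺/Tl).
So E°(NO₃⁻/NO) = E°cell + E°(Tl⁺/Tl) = +1.300 + (-0.34) = +0.96 V.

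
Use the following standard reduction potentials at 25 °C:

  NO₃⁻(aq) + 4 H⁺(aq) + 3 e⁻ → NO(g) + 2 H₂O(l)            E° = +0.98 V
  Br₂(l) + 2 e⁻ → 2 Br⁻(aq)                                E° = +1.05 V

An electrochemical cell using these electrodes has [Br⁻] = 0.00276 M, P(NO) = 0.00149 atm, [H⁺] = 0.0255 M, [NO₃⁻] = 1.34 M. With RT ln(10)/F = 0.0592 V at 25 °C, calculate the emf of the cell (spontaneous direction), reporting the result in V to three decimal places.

Br₂/Br⁻ is the cathode (higher E°), NO₃⁻/NO the anode: E°cell = +1.05 − (+0.98) = +0.07 V, n = 6.
Overall: 3 Br₂(l) + 2 NO(g) + 4 H₂O(l) → 6 Br⁻(aq) + 2 NO₃⁻(aq) + 8 H⁺(aq)
Q = [Br⁻]^6·[NO₃⁻]^2·[H⁺]^8 / (P(NO)^2); log Q = -22.194.
E = E° − (0.0592/n) log Q = +0.07 − (0.0592/6)(-22.194) = +0.289 V.

+0.289 V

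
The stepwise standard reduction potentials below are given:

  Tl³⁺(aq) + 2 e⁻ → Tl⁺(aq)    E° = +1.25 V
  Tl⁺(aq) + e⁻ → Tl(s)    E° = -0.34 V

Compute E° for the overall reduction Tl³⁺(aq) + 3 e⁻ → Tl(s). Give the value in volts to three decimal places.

+0.720 V

Standard free energies of sequential steps add: ΔG°₃ = ΔG°₁ + ΔG°₂, so n₃E°₃ = n₁E°₁ + n₂E°₂.
E°₃ = (2×+1.25 + 1×-0.34) / 3 = (+2.160) / 3 = +0.720 V.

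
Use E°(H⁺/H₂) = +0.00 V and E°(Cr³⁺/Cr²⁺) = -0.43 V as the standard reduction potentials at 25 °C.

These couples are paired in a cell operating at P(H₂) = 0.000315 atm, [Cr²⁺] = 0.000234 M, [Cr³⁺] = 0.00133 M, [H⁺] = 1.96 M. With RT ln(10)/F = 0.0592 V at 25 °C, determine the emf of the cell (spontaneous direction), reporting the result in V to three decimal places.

+0.506 V

H⁺/H₂ is the cathode (higher E°), Cr³⁺/Cr²⁺ the anode: E°cell = +0.00 − (-0.43) = +0.43 V, n = 2.
Overall: 2 H⁺(aq) + 2 Cr²⁺(aq) → H₂(g) + 2 Cr³⁺(aq)
Q = P(H₂)·[Cr³⁺]^2 / ([H⁺]^2·[Cr²⁺]^2); log Q = -2.577.
E = E° − (0.0592/n) log Q = +0.43 − (0.0592/2)(-2.577) = +0.506 V.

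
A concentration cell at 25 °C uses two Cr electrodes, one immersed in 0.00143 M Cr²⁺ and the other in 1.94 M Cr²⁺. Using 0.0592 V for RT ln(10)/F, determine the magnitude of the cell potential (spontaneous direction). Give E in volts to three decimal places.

For a concentration cell E°cell = 0. The 1.94 M side is the cathode (reduction is favoured where [Cr²⁺] is higher).
With n = 2, E = −(0.0592/2) log([Cr²⁺]ₐₙ/[Cr²⁺]꜀ₐₜ) = −(0.0592/2) log(0.00143/1.94) = −(0.0592/2)(-3.132) = +0.093 V.

+0.093 V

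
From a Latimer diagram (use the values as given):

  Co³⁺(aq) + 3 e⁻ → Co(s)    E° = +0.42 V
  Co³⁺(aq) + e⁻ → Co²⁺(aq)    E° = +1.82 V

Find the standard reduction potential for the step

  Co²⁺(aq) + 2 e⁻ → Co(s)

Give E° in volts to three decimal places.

Sequential free energies add, so n₃E°₃ = n₁E°₁ + n₂E°₂.
With n₃ = 3, and the known step contributing 1×(+1.82) V, the unknown satisfies 2·E° = 3×(+0.42) − 1×(+1.82) = -0.560.
E° = -0.560 / 2 = -0.280 V.

-0.280 V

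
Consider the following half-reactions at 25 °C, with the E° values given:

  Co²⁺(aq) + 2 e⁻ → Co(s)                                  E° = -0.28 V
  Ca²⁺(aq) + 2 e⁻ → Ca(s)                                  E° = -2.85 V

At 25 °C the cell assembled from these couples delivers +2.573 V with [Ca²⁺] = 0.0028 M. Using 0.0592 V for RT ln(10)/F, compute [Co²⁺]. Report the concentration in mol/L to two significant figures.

0.0035 M

Co²⁺/Co is the cathode, Ca²⁺/Ca the anode: E°cell = +2.57 V, n = 2.
Overall reaction: Co²⁺(aq) + Ca(s) → Co(s) + Ca²⁺(aq); Q = [Ca²⁺]^1/[Co²⁺]^1.
From E = E° − (0.0592/n) log Q: log Q = (E° − E)·n/0.0592 = (+2.57 − (+2.573))·2/0.0592 = -0.1014.
So 1·log[Co²⁺] = 1·log(0.0028) − log Q = -2.5528 − (-0.1014) = -2.4514; [Co²⁺] = 10^(-2.4514) ≈ 0.0035 M.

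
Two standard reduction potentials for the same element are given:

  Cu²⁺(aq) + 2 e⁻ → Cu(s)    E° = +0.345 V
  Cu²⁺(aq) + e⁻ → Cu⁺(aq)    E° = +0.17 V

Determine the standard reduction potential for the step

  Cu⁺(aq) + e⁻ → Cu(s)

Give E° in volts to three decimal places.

+0.520 V

Sequential free energies add, so n₃E°₃ = n₁E°₁ + n₂E°₂.
With n₃ = 2, and the known step contributing 1×(+0.17) V, the unknown satisfies 1·E° = 2×(+0.345) − 1×(+0.17) = +0.520.
E° = +0.520 / 1 = +0.520 V.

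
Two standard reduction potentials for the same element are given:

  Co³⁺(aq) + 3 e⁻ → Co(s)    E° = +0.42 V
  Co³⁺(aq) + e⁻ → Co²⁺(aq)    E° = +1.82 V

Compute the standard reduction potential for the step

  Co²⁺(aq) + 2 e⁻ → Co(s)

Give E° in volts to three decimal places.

Sequential free energies add, so n₃E°₃ = n₁E°₁ + n₂E°₂.
With n₃ = 3, and the known step contributing 1×(+1.82) V, the unknown satisfies 2·E° = 3×(+0.42) − 1×(+1.82) = -0.560.
E° = -0.560 / 2 = -0.280 V.

-0.280 V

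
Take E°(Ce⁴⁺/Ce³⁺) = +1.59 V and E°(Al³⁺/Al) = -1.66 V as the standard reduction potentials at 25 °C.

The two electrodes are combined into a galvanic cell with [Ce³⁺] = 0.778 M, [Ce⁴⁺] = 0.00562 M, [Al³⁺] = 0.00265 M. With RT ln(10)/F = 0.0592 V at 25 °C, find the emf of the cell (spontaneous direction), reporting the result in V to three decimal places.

+3.174 V

Ce⁴⁺/Ce³⁺ is the cathode (higher E°), Al³⁺/Al the anode: E°cell = +1.59 − (-1.66) = +3.25 V, n = 3.
Overall: 3 Ce⁴⁺(aq) + Al(s) → 3 Ce³⁺(aq) + Al³⁺(aq)
Q = [Ce³⁺]^3·[Al³⁺] / ([Ce⁴⁺]^3); log Q = 3.847.
E = E° − (0.0592/n) log Q = +3.25 − (0.0592/3)(3.847) = +3.174 V.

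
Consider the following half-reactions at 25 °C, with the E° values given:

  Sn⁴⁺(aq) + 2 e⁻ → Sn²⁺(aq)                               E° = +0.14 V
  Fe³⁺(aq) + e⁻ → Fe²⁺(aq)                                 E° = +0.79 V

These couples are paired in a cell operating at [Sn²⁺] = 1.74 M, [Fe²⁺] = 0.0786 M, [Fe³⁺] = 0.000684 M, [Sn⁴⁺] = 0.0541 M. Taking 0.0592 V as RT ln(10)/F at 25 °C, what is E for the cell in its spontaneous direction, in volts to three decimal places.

Fe³⁺/Fe²⁺ is the cathode (higher E°), Sn⁴⁺/Sn²⁺ the anode: E°cell = +0.79 − (+0.14) = +0.65 V, n = 2.
Overall: 2 Fe³⁺(aq) + Sn²⁺(aq) → 2 Fe²⁺(aq) + Sn⁴⁺(aq)
Q = [Fe²⁺]^2·[Sn⁴⁺] / ([Fe³⁺]^2·[Sn²⁺]); log Q = 2.613.
E = E° − (0.0592/n) log Q = +0.65 − (0.0592/2)(2.613) = +0.573 V.

+0.573 V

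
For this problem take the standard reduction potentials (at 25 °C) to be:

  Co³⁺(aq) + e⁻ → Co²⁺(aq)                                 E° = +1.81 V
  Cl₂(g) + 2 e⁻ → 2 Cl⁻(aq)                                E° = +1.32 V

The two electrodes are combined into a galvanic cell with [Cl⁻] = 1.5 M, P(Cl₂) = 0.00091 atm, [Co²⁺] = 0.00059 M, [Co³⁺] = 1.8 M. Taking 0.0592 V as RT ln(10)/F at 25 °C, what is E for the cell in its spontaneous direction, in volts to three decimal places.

+0.797 V

Co³⁺/Co²⁺ is the cathode (higher E°), Cl₂/Cl⁻ the anode: E°cell = +1.81 − (+1.32) = +0.49 V, n = 2.
Overall: 2 Co³⁺(aq) + 2 Cl⁻(aq) → 2 Co²⁺(aq) + Cl₂(g)
Q = [Co²⁺]^2·P(Cl₂) / ([Co³⁺]^2·[Cl⁻]^2); log Q = -10.362.
E = E° − (0.0592/n) log Q = +0.49 − (0.0592/2)(-10.362) = +0.797 V.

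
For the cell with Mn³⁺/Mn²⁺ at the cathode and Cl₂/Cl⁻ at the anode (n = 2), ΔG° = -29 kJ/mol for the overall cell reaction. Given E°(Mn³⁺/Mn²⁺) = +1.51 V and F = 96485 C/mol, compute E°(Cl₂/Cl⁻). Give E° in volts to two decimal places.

E°cell = −ΔG°/(nF) = −(-29×10³)/((2)(96485)) = +0.150 V.
Since Mn³⁺/Mn²⁺ is the cathode and Cl₂/Cl⁻ the anode, E°cell = E°(Mn³⁺/Mn²⁺) − E°(Cl₂/Cl⁻).
So E°(Cl₂/Cl⁻) = E°(Mn³⁺/Mn²⁺) − E°cell = (+1.51) − (+0.150) = +1.36 V.

+1.36 V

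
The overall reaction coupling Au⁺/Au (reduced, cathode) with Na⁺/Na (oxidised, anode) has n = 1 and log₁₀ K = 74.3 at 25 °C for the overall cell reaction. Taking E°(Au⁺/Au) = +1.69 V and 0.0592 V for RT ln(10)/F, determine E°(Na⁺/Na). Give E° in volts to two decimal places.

E°cell = (0.0592/n)·log K = (0.0592/1)(74.3) = +4.399 V.
Since Au⁺/Au is the cathode and Na⁺/Na the anode, E°cell = E°(Au⁺/Au) − E°(Na⁺/Na).
So E°(Na⁺/Na) = E°(Au⁺/Au) − E°cell = (+1.69) − (+4.399) = -2.71 V.

-2.71 V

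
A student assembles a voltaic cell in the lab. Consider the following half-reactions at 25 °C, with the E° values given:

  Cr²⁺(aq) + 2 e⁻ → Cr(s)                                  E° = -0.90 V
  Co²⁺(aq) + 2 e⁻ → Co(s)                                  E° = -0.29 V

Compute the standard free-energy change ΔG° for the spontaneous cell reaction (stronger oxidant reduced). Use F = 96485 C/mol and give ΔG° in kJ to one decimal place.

-117.7 kJ

Co²⁺/Co (E° = -0.29 V) is the cathode; Cr²⁺/Cr (E° = -0.90 V) is the anode, so E°cell = +0.61 V.
Balancing electrons gives n = 2 (lcm of 2 and 2).
ΔG° = −nFE° = −(2)(96485)(+0.61) = -117,712 J = -117.7 kJ.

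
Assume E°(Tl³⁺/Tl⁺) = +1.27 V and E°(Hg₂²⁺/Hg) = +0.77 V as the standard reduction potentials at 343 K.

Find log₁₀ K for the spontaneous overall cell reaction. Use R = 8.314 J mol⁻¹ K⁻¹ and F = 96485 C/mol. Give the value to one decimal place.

14.7

Cathode: Tl³⁺/Tl⁺; anode: Hg₂²⁺/Hg. E°cell = (+1.27) − (+0.77) = +0.50 V, with n = 2.
ΔG° = −nFE° = −RT ln K, so ln K = nFE°/(RT) = (2)(96485)(+0.50) / ((8.314)(343)) = 33.834.
log₁₀ K = 33.834 / ln 10 = 14.7.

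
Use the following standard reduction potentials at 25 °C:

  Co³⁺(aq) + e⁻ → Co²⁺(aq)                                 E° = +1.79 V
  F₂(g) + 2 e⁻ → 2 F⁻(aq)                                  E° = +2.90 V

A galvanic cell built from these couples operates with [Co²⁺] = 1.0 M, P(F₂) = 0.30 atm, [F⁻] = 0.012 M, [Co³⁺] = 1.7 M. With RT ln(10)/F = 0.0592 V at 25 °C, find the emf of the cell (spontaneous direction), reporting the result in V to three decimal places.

+1.195 V

F₂/F⁻ is the cathode (higher E°), Co³⁺/Co²⁺ the anode: E°cell = +2.90 − (+1.79) = +1.11 V, n = 2.
Overall: F₂(g) + 2 Co²⁺(aq) → 2 F⁻(aq) + 2 Co³⁺(aq)
Q = [F⁻]^2·[Co³⁺]^2 / (P(F₂)·[Co²⁺]^2); log Q = -2.858.
E = E° − (0.0592/n) log Q = +1.11 − (0.0592/2)(-2.858) = +1.195 V.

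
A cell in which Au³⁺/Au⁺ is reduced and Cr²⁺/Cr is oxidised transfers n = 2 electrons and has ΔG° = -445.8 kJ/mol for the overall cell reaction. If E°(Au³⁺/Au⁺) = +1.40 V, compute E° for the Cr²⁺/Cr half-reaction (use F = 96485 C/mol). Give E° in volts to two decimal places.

-0.91 V

E°cell = −ΔG°/(nF) = −(-445.8×10³)/((2)(96485)) = +2.310 V.
Since Au³⁺/Au⁺ is the cathode and Cr²⁺/Cr the anode, E°cell = E°(Au³⁺/Au⁺) − E°(Cr²⁺/Cr).
So E°(Cr²⁺/Cr) = E°(Au³⁺/Au⁺) − E°cell = (+1.40) − (+2.310) = -0.91 V.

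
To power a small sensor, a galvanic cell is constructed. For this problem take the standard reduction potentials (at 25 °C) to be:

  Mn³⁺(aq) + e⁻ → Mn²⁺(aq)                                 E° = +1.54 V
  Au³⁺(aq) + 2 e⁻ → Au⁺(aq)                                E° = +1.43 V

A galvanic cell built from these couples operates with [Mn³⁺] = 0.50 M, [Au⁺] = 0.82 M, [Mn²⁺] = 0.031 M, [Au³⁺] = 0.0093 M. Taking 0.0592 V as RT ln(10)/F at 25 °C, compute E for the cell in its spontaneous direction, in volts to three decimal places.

+0.239 V

Mn³⁺/Mn²⁺ is the cathode (higher E°), Au³⁺/Au⁺ the anode: E°cell = +1.54 − (+1.43) = +0.11 V, n = 2.
Overall: 2 Mn³⁺(aq) + Au⁺(aq) → 2 Mn²⁺(aq) + Au³⁺(aq)
Q = [Mn²⁺]^2·[Au³⁺] / ([Mn³⁺]^2·[Au⁺]); log Q = -4.361.
E = E° − (0.0592/n) log Q = +0.11 − (0.0592/2)(-4.361) = +0.239 V.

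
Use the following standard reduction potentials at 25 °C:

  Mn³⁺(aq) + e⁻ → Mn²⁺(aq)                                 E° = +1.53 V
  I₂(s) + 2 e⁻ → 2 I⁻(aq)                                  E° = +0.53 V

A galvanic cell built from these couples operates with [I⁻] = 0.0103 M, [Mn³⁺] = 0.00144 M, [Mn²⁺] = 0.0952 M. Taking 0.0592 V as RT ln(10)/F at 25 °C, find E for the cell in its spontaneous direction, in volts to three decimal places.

+0.775 V

Mn³⁺/Mn²⁺ is the cathode (higher E°), I₂/I⁻ the anode: E°cell = +1.53 − (+0.53) = +1.00 V, n = 2.
Overall: 2 Mn³⁺(aq) + 2 I⁻(aq) → 2 Mn²⁺(aq) + I₂(s)
Q = [Mn²⁺]^2 / ([Mn³⁺]^2·[I⁻]^2); log Q = 7.615.
E = E° − (0.0592/n) log Q = +1.00 − (0.0592/2)(7.615) = +0.775 V.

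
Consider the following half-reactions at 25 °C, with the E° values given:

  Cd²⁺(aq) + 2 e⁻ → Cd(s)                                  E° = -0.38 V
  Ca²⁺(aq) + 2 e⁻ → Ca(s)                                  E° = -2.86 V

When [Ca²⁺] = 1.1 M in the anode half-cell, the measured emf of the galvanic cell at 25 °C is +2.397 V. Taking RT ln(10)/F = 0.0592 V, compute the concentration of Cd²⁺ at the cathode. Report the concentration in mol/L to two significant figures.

Cd²⁺/Cd is the cathode, Ca²⁺/Ca the anode: E°cell = +2.48 V, n = 2.
Overall reaction: Cd²⁺(aq) + Ca(s) → Cd(s) + Ca²⁺(aq); Q = [Ca²⁺]^1/[Cd²⁺]^1.
From E = E° − (0.0592/n) log Q: log Q = (E° − E)·n/0.0592 = (+2.48 − (+2.397))·2/0.0592 = 2.8041.
So 1·log[Cd²⁺] = 1·log(1.1) − log Q = 0.0414 − (2.8041) = -2.7627; [Cd²⁺] = 10^(-2.7627) ≈ 0.0017 M.

0.0017 M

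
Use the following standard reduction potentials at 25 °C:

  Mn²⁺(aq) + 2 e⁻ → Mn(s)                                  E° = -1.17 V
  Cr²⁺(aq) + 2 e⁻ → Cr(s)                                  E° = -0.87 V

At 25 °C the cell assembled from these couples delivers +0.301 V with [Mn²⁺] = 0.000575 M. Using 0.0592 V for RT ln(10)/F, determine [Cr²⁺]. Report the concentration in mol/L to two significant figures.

0.00062 M

Cr²⁺/Cr is the cathode, Mn²⁺/Mn the anode: E°cell = +0.30 V, n = 2.
Overall reaction: Cr²⁺(aq) + Mn(s) → Cr(s) + Mn²⁺(aq); Q = [Mn²⁺]^1/[Cr²⁺]^1.
From E = E° − (0.0592/n) log Q: log Q = (E° − E)·n/0.0592 = (+0.30 − (+0.301))·2/0.0592 = -0.0338.
So 1·log[Cr²⁺] = 1·log(0.000575) − log Q = -3.2403 − (-0.0338) = -3.2065; [Cr²⁺] = 10^(-3.2065) ≈ 0.00062 M.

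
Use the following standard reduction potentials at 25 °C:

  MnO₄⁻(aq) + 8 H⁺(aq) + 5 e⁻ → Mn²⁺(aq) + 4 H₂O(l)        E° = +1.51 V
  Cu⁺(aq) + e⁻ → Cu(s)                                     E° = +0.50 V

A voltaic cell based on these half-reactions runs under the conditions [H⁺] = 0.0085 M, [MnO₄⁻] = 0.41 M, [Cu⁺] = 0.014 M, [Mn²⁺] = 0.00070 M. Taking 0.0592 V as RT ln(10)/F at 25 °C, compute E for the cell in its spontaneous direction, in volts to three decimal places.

MnO₄⁻/Mn²⁺ is the cathode (higher E°), Cu⁺/Cu the anode: E°cell = +1.51 − (+0.50) = +1.01 V, n = 5.
Overall: MnO₄⁻(aq) + 8 H⁺(aq) + 5 Cu(s) → Mn²⁺(aq) + 4 H₂O(l) + 5 Cu⁺(aq)
Q = [Mn²⁺]·[Cu⁺]^5 / ([MnO₄⁻]·[H⁺]^8); log Q = 4.528.
E = E° − (0.0592/n) log Q = +1.01 − (0.0592/5)(4.528) = +0.956 V.

+0.956 V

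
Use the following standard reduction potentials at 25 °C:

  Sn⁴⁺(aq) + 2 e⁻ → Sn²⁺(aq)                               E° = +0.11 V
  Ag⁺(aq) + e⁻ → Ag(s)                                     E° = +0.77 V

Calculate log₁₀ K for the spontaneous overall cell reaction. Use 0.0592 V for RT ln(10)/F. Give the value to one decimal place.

Cathode: Ag⁺/Ag; anode: Sn⁴⁺/Sn²⁺. E°cell = +0.66 V, n = 2.
log K = nE°cell / 0.0592 = (2)(+0.66) / 0.0592 = 22.3.

22.3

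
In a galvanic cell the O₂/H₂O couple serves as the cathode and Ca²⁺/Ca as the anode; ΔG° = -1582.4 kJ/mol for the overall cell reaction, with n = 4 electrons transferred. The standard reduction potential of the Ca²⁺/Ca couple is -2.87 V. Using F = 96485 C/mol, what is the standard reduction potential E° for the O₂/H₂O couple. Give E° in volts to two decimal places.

+1.23 V

E°cell = −ΔG°/(nF) = −(-1582.4×10³)/((4)(96485)) = +4.100 V.
Since O₂/H₂O is the cathode and Ca²⁺/Ca the anode, E°cell = E°(O₂/H₂O) − E°(Ca²⁺/Ca).
So E°(O₂/H₂O) = E°cell + E°(Ca²⁺/Ca) = +4.100 + (-2.87) = +1.23 V.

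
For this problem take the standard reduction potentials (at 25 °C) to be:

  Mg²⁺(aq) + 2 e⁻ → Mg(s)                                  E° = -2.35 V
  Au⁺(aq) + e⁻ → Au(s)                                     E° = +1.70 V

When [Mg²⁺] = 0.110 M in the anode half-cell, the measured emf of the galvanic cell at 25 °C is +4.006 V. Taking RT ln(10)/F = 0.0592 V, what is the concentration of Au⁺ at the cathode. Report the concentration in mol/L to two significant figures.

0.060 M

Au⁺/Au is the cathode, Mg²⁺/Mg the anode: E°cell = +4.05 V, n = 2.
Overall reaction: 2 Au⁺(aq) + Mg(s) → 2 Au(s) + Mg²⁺(aq); Q = [Mg²⁺]^1/[Au⁺]^2.
From E = E° − (0.0592/n) log Q: log Q = (E° − E)·n/0.0592 = (+4.05 − (+4.006))·2/0.0592 = 1.4865.
So 2·log[Au⁺] = 1·log(0.11) − log Q = -0.9586 − (1.4865) = -2.4451; log[Au⁺] = -2.4451 / 2 = -1.2226; [Au⁺] = 10^(-1.2226) ≈ 0.060 M.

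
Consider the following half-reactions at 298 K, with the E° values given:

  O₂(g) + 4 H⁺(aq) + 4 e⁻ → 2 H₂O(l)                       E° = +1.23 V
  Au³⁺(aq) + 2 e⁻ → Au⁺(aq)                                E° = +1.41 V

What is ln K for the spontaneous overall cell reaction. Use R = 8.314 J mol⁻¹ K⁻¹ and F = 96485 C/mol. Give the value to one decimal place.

28.0

Cathode: Au³⁺/Au⁺; anode: O₂/H₂O. E°cell = (+1.41) − (+1.23) = +0.18 V, with n = 4.
ΔG° = −nFE° = −RT ln K, so ln K = nFE°/(RT) = (4)(96485)(+0.18) / ((8.314)(298)) = 28.039.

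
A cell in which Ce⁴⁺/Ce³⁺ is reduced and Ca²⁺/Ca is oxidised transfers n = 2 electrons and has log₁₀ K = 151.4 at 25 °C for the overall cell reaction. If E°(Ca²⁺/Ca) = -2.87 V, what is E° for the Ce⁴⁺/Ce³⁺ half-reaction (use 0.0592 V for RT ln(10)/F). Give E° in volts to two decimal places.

E°cell = (0.0592/n)·log K = (0.0592/2)(151.4) = +4.481 V.
Since Ce⁴⁺/Ce³⁺ is the cathode and Ca²⁺/Ca the anode, E°cell = E°(Ce⁴⁺/Ce³⁺) − E°(Ca²⁺/Ca).
So E°(Ce⁴⁺/Ce³⁺) = E°cell + E°(Ca²⁺/Ca) = +4.481 + (-2.87) = +1.61 V.

+1.61 V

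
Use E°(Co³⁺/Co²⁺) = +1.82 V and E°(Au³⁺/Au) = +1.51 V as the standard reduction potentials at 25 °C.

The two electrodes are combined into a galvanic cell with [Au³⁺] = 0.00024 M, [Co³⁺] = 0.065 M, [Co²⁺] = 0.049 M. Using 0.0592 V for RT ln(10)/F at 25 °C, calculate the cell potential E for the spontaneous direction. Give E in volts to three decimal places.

Co³⁺/Co²⁺ is the cathode (higher E°), Au³⁺/Au the anode: E°cell = +1.82 − (+1.51) = +0.31 V, n = 3.
Overall: 3 Co³⁺(aq) + Au(s) → 3 Co²⁺(aq) + Au³⁺(aq)
Q = [Co²⁺]^3·[Au³⁺] / ([Co³⁺]^3); log Q = -3.988.
E = E° − (0.0592/n) log Q = +0.31 − (0.0592/3)(-3.988) = +0.389 V.

+0.389 V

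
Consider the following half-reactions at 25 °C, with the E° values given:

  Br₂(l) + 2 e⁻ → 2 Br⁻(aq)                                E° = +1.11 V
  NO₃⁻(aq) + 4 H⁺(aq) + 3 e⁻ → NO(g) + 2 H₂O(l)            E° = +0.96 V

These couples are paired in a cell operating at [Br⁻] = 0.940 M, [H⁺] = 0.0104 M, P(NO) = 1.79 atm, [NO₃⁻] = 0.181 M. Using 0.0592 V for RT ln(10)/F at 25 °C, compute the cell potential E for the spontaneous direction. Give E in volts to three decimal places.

+0.328 V

Br₂/Br⁻ is the cathode (higher E°), NO₃⁻/NO the anode: E°cell = +1.11 − (+0.96) = +0.15 V, n = 6.
Overall: 3 Br₂(l) + 2 NO(g) + 4 H₂O(l) → 6 Br⁻(aq) + 2 NO₃⁻(aq) + 8 H⁺(aq)
Q = [Br⁻]^6·[NO₃⁻]^2·[H⁺]^8 / (P(NO)^2); log Q = -18.015.
E = E° − (0.0592/n) log Q = +0.15 − (0.0592/6)(-18.015) = +0.328 V.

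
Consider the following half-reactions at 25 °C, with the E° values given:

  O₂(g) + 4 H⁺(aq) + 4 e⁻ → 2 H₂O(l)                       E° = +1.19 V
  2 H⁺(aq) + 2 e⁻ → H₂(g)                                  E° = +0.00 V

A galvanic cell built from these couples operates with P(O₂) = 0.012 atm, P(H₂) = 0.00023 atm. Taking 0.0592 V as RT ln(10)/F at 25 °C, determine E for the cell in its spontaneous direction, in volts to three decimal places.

O₂/H₂O is the cathode (higher E°), H⁺/H₂ the anode: E°cell = +1.19 − (+0.00) = +1.19 V, n = 4.
Overall: O₂(g) + 2 H₂(g) → 2 H₂O(l)
Q = 1 / (P(O₂)·P(H₂)^2); log Q = 9.197.
E = E° − (0.0592/n) log Q = +1.19 − (0.0592/4)(9.197) = +1.054 V.

+1.054 V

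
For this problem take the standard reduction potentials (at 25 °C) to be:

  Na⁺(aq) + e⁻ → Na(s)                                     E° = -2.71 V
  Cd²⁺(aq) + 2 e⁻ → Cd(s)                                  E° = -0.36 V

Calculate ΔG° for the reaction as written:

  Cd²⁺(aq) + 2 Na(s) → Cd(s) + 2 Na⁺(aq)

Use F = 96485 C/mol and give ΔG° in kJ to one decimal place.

-453.5 kJ

As written, Cd²⁺/Cd is reduced (cathode) and Na⁺/Na is oxidised (anode), so E°cell = (-0.36) − (-2.71) = +2.35 V.
Balancing electrons gives n = 2.
ΔG° = −nFE° = −(2)(96485)(+2.35) = -453,480 J = -453.5 kJ.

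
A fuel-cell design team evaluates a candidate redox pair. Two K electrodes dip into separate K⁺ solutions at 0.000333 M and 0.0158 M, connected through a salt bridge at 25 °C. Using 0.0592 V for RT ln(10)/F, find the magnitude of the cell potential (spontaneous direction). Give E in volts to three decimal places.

+0.099 V

For a concentration cell E°cell = 0. The 0.0158 M side is the cathode (reduction is favoured where [K⁺] is higher).
With n = 1, E = −(0.0592/1) log([K⁺]ₐₙ/[K⁺]꜀ₐₜ) = −(0.0592/1) log(0.000333/0.0158) = −(0.0592/1)(-1.676) = +0.099 V.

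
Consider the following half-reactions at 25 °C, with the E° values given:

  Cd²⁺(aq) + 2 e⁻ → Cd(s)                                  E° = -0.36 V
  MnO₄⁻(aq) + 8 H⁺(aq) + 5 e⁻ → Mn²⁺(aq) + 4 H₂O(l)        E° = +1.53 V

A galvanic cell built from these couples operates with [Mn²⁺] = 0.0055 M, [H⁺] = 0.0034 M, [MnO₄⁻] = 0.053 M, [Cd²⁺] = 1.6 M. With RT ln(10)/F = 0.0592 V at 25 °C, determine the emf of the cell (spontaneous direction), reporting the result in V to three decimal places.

MnO₄⁻/Mn²⁺ is the cathode (higher E°), Cd²⁺/Cd the anode: E°cell = +1.53 − (-0.36) = +1.89 V, n = 10.
Overall: 2 MnO₄⁻(aq) + 16 H⁺(aq) + 5 Cd(s) → 2 Mn²⁺(aq) + 8 H₂O(l) + 5 Cd²⁺(aq)
Q = [Mn²⁺]^2·[Cd²⁺]^5 / ([MnO₄⁻]^2·[H⁺]^16); log Q = 38.549.
E = E° − (0.0592/n) log Q = +1.89 − (0.0592/10)(38.549) = +1.662 V.

+1.662 V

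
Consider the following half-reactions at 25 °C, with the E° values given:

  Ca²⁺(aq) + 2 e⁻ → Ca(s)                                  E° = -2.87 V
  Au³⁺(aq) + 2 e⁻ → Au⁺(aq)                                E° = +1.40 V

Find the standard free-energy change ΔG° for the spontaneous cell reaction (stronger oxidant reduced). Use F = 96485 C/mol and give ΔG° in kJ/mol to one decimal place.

Au³⁺/Au⁺ (E° = +1.40 V) is the cathode; Ca²⁺/Ca (E° = -2.87 V) is the anode, so E°cell = +4.27 V.
Balancing electrons gives n = 2 (lcm of 2 and 2).
ΔG° = −nFE° = −(2)(96485)(+4.27) = -823,982 J = -824.0 kJ/mol.

-824.0 kJ/mol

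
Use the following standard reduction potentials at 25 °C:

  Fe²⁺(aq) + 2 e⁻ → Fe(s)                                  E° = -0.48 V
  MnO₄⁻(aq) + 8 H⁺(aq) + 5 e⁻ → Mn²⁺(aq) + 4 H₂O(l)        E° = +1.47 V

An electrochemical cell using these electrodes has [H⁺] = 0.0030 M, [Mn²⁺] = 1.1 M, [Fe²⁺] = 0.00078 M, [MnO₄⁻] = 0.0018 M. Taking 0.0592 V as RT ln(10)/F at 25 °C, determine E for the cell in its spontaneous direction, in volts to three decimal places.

+1.770 V

MnO₄⁻/Mn²⁺ is the cathode (higher E°), Fe²⁺/Fe the anode: E°cell = +1.47 − (-0.48) = +1.95 V, n = 10.
Overall: 2 MnO₄⁻(aq) + 16 H⁺(aq) + 5 Fe(s) → 2 Mn²⁺(aq) + 8 H₂O(l) + 5 Fe²⁺(aq)
Q = [Mn²⁺]^2·[Fe²⁺]^5 / ([MnO₄⁻]^2·[H⁺]^16); log Q = 30.399.
E = E° − (0.0592/n) log Q = +1.95 − (0.0592/10)(30.399) = +1.770 V.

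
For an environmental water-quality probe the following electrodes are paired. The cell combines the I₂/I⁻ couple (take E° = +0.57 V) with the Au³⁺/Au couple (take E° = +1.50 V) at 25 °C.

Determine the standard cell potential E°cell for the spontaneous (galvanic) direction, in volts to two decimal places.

+0.93 V

The Au³⁺/Au couple has the higher reduction potential, so it is the cathode; I₂/I⁻ is oxidised at the anode.
E°cell = E°(cathode) − E°(anode) = (+1.50) − (+0.57) = +0.93 V.
Since E°cell > 0, the reaction is spontaneous under standard conditions.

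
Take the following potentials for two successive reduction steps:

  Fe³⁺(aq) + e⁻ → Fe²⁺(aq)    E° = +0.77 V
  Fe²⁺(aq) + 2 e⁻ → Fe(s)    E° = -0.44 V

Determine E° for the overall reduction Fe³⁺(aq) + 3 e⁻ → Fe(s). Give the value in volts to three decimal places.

-0.037 V

Adding the free-energy changes (−nFE°) of the two steps gives −n₃FE°₃ = −n₁FE°₁ − n₂FE°₂.
E°₃ = (1×+0.77 + 2×-0.44) / 3 = (-0.110) / 3 = -0.037 V.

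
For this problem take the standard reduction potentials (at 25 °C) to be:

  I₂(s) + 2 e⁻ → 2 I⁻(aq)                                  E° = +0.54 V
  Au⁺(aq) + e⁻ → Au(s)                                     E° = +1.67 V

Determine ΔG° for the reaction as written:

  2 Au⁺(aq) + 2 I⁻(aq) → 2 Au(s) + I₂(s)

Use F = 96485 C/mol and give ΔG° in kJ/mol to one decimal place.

-218.1 kJ/mol

As written, Au⁺/Au is reduced (cathode) and I₂/I⁻ is oxidised (anode), so E°cell = (+1.67) − (+0.54) = +1.13 V.
Balancing electrons gives n = 2.
ΔG° = −nFE° = −(2)(96485)(+1.13) = -218,056 J = -218.1 kJ/mol.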